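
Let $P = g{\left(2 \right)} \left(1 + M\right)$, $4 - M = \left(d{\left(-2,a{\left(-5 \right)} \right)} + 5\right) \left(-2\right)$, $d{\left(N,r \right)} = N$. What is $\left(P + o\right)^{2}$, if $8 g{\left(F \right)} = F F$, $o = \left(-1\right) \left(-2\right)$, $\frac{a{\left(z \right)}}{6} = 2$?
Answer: $\frac{225}{4} \approx 56.25$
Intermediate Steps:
$a{\left(z \right)} = 12$ ($a{\left(z \right)} = 6 \cdot 2 = 12$)
$o = 2$
$g{\left(F \right)} = \frac{F^{2}}{8}$ ($g{\left(F \right)} = \frac{F F}{8} = \frac{F^{2}}{8}$)
$M = 10$ ($M = 4 - \left(-2 + 5\right) \left(-2\right) = 4 - 3 \left(-2\right) = 4 - -6 = 4 + 6 = 10$)
$P = \frac{11}{2}$ ($P = \frac{2^{2}}{8} \left(1 + 10\right) = \frac{1}{8} \cdot 4 \cdot 11 = \frac{1}{2} \cdot 11 = \frac{11}{2} \approx 5.5$)
$\left(P + o\right)^{2} = \left(\frac{11}{2} + 2\right)^{2} = \left(\frac{15}{2}\right)^{2} = \frac{225}{4}$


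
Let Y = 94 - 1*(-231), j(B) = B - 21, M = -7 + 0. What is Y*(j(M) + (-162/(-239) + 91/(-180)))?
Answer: -77814685/8604 ≈ -9044.0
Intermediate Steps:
M = -7
j(B) = -21 + B
Y = 325 (Y = 94 + 231 = 325)
Y*(j(M) + (-162/(-239) + 91/(-180))) = 325*((-21 - 7) + (-162/(-239) + 91/(-180))) = 325*(-28 + (-162*(-1/239) + 91*(-1/180))) = 325*(-28 + (162/239 - 91/180)) = 325*(-28 + 7411/43020) = 325*(-1197149/43020) = -77814685/8604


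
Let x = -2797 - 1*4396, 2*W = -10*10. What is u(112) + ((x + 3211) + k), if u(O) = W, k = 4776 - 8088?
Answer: -7344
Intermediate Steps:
k = -3312
W = -50 (W = (-10*10)/2 = (1/2)*(-100) = -50)
u(O) = -50
x = -7193 (x = -2797 - 4396 = -7193)
u(112) + ((x + 3211) + k) = -50 + ((-7193 + 3211) - 3312) = -50 + (-3982 - 3312) = -50 - 7294 = -7344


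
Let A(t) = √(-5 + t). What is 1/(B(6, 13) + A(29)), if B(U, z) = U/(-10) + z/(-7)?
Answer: 1505/11002 + 1225*√6/11002 ≈ 0.40953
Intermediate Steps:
B(U, z) = -z/7 - U/10 (B(U, z) = U*(-⅒) + z*(-⅐) = -U/10 - z/7 = -z/7 - U/10)
1/(B(6, 13) + A(29)) = 1/((-⅐*13 - ⅒*6) + √(-5 + 29)) = 1/((-13/7 - ⅗) + √24) = 1/(-86/35 + 2*√6)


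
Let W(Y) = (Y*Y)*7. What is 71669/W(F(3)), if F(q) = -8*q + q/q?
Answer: 71669/3703 ≈ 19.354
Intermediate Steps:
F(q) = 1 - 8*q (F(q) = -8*q + 1 = 1 - 8*q)
W(Y) = 7*Y² (W(Y) = Y²*7 = 7*Y²)
71669/W(F(3)) = 71669/((7*(1 - 8*3)²)) = 71669/((7*(1 - 24)²)) = 71669/((7*(-23)²)) = 71669/((7*529)) = 71669/3703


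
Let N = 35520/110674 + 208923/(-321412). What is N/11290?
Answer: -450222687/15446435944520 ≈ -2.9147e-5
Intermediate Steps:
N = -450222687/1368151988 (N = 35520*(1/110674) + 208923*(-1/321412) = 17760/55337 - 16071/24724 = -450222687/1368151988 ≈ -0.32907)
N/11290 = -450222687/1368151988/11290 = -450222687/1368151988*1/11290 = -450222687/15446435944520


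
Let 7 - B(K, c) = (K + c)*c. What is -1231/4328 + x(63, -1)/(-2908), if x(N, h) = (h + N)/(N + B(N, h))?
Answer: -7387423/25958262 ≈ -0.28459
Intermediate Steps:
B(K, c) = 7 - c*(K + c) (B(K, c) = 7 - (K + c)*c = 7 - c*(K + c))
x(N, h) = (N + h)/(7 + N - h² - N*h) (x(N, h) = (h + N)/(N + (7 - h² - N*h)) = (N + h)/(7 + N - h² - N*h))
-1231/4328 + x(63, -1)/(-2908) = -1231/4328 + ((-1*63 - 1*(-1))/(-7 + (-1)² - 1*63 + 63*(-1)))/(-2908) = -1231*1/4328 + ((-63 + 1)/(-7 + 1 - 63 - 63))*(-1/2908) = -1231/4328 + (-62/(-132))*(-1/2908) = -1231/4328 - 1/132*(-62)*(-1/2908) = -1231/4328 + (31/66)*(-1/2908) = -1231/4328 - 31/191928 = -7387423/25958262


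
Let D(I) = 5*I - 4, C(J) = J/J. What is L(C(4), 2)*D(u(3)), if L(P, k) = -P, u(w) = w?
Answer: -11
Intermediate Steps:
C(J) = 1
D(I) = -4 + 5*I
L(C(4), 2)*D(u(3)) = (-1*1)*(-4 + 5*3) = -(-4 + 15) = -1*11 = -11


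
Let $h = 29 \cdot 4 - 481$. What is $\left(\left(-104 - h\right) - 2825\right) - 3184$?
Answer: $-5748$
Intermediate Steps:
$h = -365$ ($h = 116 - 481 = -365$)
$\left(\left(-104 - h\right) - 2825\right) - 3184 = \left(\left(-104 - -365\right) - 2825\right) - 3184 = \left(\left(-104 + 365\right) - 2825\right) - 3184 = \left(261 - 2825\right) - 3184 = -2564 - 3184 = -5748$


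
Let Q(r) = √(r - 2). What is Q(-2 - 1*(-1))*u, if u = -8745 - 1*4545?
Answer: -13290*I*√3 ≈ -23019.0*I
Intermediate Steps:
u = -13290 (u = -8745 - 4545 = -13290)
Q(r) = √(-2 + r)
Q(-2 - 1*(-1))*u = √(-2 + (-2 - 1*(-1)))*(-13290) = √(-2 + (-2 + 1))*(-13290) = √(-2 - 1)*(-13290) = √(-3)*(-13290) = (I*√3)*(-13290) = -13290*I*√3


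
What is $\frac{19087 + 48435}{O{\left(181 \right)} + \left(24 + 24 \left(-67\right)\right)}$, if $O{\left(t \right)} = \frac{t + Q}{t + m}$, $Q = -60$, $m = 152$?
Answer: $- \frac{22484826}{527351} \approx -42.637$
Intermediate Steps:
$O{\left(t \right)} = \frac{-60 + t}{152 + t}$ ($O{\left(t \right)} = \frac{t - 60}{t + 152} = \frac{-60 + t}{152 + t}$)
$\frac{19087 + 48435}{O{\left(181 \right)} + \left(24 + 24 \left(-67\right)\right)} = \frac{19087 + 48435}{\frac{-60 + 181}{152 + 181} + \left(24 + 24 \left(-67\right)\right)} = \frac{67522}{\frac{1}{333} \cdot 121 + \left(24 - 1608\right)} = \frac{67522}{\frac{1}{333} \cdot 121 - 1584} = \frac{67522}{\frac{121}{333} - 1584} = \frac{67522}{- \frac{527351}{333}} = 67522 \left(- \frac{333}{527351}\right) = - \frac{22484826}{527351}$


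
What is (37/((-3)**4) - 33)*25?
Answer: -65900/81 ≈ -813.58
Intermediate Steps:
(37/((-3)**4) - 33)*25 = (37/81 - 33)*25 = -2636/81*25 = -65900/81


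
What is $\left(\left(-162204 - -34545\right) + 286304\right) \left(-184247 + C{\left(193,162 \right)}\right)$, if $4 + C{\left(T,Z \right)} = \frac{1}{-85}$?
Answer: $- \frac{496918529944}{17} \approx -2.923 \cdot 10^{10}$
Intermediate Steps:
$C{\left(T,Z \right)} = - \frac{341}{85}$ ($C{\left(T,Z \right)} = -4 + \frac{1}{-85} = -4 - \frac{1}{85} = - \frac{341}{85}$)
$\left(\left(-162204 - -34545\right) + 286304\right) \left(-184247 + C{\left(193,162 \right)}\right) = \left(\left(-162204 - -34545\right) + 286304\right) \left(-184247 - \frac{341}{85}\right) = \left(\left(-162204 + 34545\right) + 286304\right) \left(- \frac{15661336}{85}\right) = \left(-127659 + 286304\right) \left(- \frac{15661336}{85}\right) = 158645 \left(- \frac{15661336}{85}\right) = - \frac{496918529944}{17}$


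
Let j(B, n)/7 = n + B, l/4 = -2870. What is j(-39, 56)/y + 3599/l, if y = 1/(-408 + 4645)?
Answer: 5788246841/11480 ≈ 5.0420e+5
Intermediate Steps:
l = -11480 (l = 4*(-2870) = -11480)
j(B, n) = 7*B + 7*n (j(B, n) = 7*(n + B) = 7*(B + n) = 7*B + 7*n)
y = 1/4237 ≈ 0.00023602
j(-39, 56)/y + 3599/l = (7*(-39) + 7*56)/(1/4237) + 3599/(-11480) = (-273 + 392)*4237 + 3599*(-1/11480) = 119*4237 - 3599/11480 = 504203 - 3599/11480 = 5788246841/11480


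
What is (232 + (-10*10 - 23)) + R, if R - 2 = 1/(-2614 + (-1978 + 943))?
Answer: 405038/3649 ≈ 111.00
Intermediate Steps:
R = 7297/3649 (R = 2 + 1/(-2614 + (-1978 + 943)) = 2 + 1/(-2614 - 1035) = 2 + 1/(-3649) = 2 - 1/3649 = 7297/3649 ≈ 1.9997)
(232 + (-10*10 - 23)) + R = (232 + (-10*10 - 23)) + 7297/3649 = (232 + (-100 - 23)) + 7297/3649 = (232 - 123) + 7297/3649 = 109 + 7297/3649 = 405038/3649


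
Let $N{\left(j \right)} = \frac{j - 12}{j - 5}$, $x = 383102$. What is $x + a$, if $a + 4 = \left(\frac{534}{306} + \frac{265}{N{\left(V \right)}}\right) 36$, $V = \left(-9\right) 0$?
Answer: $\frac{6581309}{17} \approx 3.8714 \cdot 10^{5}$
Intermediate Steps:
$V = 0$
$N{\left(j \right)} = \frac{-12 + j}{-5 + j}$
$a = \frac{68575}{17}$ ($a = -4 + \left(\frac{534}{306} + \frac{265}{\frac{1}{-5 + 0} \left(-12 + 0\right)}\right) 36 = -4 + \left(534 \cdot \frac{1}{306} + \frac{265}{\frac{1}{-5} \left(-12\right)}\right) 36 = -4 + \left(\frac{89}{51} + \frac{265}{\left(- \frac{1}{5}\right) \left(-12\right)}\right) 36 = -4 + \left(\frac{89}{51} + \frac{265}{\frac{12}{5}}\right) 36 = -4 + \left(\frac{89}{51} + 265 \cdot \frac{5}{12}\right) 36 = -4 + \left(\frac{89}{51} + \frac{1325}{12}\right) 36 = -4 + \frac{7627}{68} \cdot 36 = -4 + \frac{68643}{17} = \frac{68575}{17} \approx 4033.8$)
$x + a = 383102 + \frac{68575}{17} = \frac{6581309}{17}$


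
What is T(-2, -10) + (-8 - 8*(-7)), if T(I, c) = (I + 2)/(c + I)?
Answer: 48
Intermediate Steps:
T(I, c) = (2 + I)/(I + c)
T(-2, -10) + (-8 - 8*(-7)) = (2 - 2)/(-2 - 10) + (-8 - 8*(-7)) = 0/(-12) + (-8 + 56) = -1/12*0 + 48 = 0 + 48 = 48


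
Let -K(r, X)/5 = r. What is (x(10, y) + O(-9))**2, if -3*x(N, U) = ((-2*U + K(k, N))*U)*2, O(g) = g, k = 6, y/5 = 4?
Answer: 7689529/9 ≈ 8.5439e+5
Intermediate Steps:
y = 20 (y = 5*4 = 20)
K(r, X) = -5*r
x(N, U) = -2*U*(-30 - 2*U)/3 (x(N, U) = -(-2*U - 5*6)*U*2/3 = -(-2*U - 30)*U*2/3 = -(-30 - 2*U)*U*2/3 = -U*(-30 - 2*U)*2/3 = -2*U*(-30 - 2*U)/3)
(x(10, y) + O(-9))**2 = ((4/3)*20*(15 + 20) - 9)**2 = ((4/3)*20*35 - 9)**2 = (2800/3 - 9)**2 = (2773/3)**2 = 7689529/9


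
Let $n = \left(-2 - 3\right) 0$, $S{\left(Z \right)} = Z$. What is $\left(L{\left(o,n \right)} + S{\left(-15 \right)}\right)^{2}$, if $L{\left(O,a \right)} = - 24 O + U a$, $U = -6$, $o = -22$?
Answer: $263169$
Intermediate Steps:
$n = 0$ ($n = \left(-5\right) 0 = 0$)
$L{\left(O,a \right)} = - 24 O - 6 a$
$\left(L{\left(o,n \right)} + S{\left(-15 \right)}\right)^{2} = \left(\left(\left(-24\right) \left(-22\right) - 0\right) - 15\right)^{2} = \left(\left(528 + 0\right) - 15\right)^{2} = \left(528 - 15\right)^{2} = 513^{2} = 263169$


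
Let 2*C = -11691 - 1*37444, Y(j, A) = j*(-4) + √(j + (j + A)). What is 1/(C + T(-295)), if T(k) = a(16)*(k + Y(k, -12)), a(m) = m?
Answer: -41630/433880673 - 64*I*√602/433880673 ≈ -9.5948e-5 - 3.6192e-6*I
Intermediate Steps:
Y(j, A) = √(A + 2*j) - 4*j (Y(j, A) = -4*j + √(j + (A + j)) = -4*j + √(A + 2*j) = √(A + 2*j) - 4*j)
C = -49135/2 (C = (-11691 - 1*37444)/2 = (-11691 - 37444)/2 = (½)*(-49135) = -49135/2 ≈ -24568.)
T(k) = -48*k + 16*√(-12 + 2*k) (T(k) = 16*(k + (√(-12 + 2*k) - 4*k)) = 16*(√(-12 + 2*k) - 3*k) = -48*k + 16*√(-12 + 2*k))
1/(C + T(-295)) = 1/(-49135/2 + (-48*(-295) + 16*√(-12 + 2*(-295)))) = 1/(-49135/2 + (14160 + 16*√(-12 - 590))) = 1/(-49135/2 + (14160 + 16*√(-602))) = 1/(-49135/2 + (14160 + 16*(I*√602))) = 1/(-49135/2 + (14160 + 16*I*√602)) = 1/(-20815/2 + 16*I*√602)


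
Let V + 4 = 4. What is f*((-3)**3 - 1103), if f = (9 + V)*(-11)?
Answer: 111870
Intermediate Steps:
V = 0 (V = -4 + 4 = 0)
f = -99 (f = (9 + 0)*(-11) = 9*(-11) = -99)
f*((-3)**3 - 1103) = -99*((-3)**3 - 1103) = -99*(-27 - 1103) = -99*(-1130) = 111870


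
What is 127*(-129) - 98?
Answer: -16481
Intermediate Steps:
127*(-129) - 98 = -16383 - 98 = -16481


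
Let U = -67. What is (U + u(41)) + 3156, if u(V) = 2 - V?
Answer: 3050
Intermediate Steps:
(U + u(41)) + 3156 = (-67 + (2 - 1*41)) + 3156 = (-67 + (2 - 41)) + 3156 = (-67 - 39) + 3156 = -106 + 3156 = 3050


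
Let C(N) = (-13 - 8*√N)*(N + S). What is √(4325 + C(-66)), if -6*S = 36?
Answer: √(5261 + 576*I*√66) ≈ 78.428 + 29.833*I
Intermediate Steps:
S = -6 (S = -⅙*36 = -6)
C(N) = (-13 - 8*√N)*(-6 + N) (C(N) = (-13 - 8*√N)*(N - 6) = (-13 - 8*√N)*(-6 + N))
√(4325 + C(-66)) = √(4325 + (78 - 13*(-66) - (-528)*I*√66 + 48*√(-66))) = √(4325 + (78 + 858 - (-528)*I*√66 + 48*(I*√66))) = √(4325 + (78 + 858 + 528*I*√66 + 48*I*√66)) = √(4325 + (936 + 576*I*√66)) = √(5261 + 576*I*√66)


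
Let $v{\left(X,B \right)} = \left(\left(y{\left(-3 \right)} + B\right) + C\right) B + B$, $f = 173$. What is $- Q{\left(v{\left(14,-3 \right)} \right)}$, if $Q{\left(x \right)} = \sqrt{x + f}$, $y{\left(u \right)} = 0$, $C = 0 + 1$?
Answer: $- 4 \sqrt{11} \approx -13.266$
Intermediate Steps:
$C = 1$
$v{\left(X,B \right)} = B + B \left(1 + B\right)$ ($v{\left(X,B \right)} = \left(\left(0 + B\right) + 1\right) B + B = \left(B + 1\right) B + B = \left(1 + B\right) B + B = B \left(1 + B\right) + B = B + B \left(1 + B\right)$)
$Q{\left(x \right)} = \sqrt{173 + x}$ ($Q{\left(x \right)} = \sqrt{x + 173} = \sqrt{173 + x}$)
$- Q{\left(v{\left(14,-3 \right)} \right)} = - \sqrt{173 - 3 \left(2 - 3\right)} = - \sqrt{173 - -3} = - \sqrt{173 + 3} = - \sqrt{176} = - 4 \sqrt{11}$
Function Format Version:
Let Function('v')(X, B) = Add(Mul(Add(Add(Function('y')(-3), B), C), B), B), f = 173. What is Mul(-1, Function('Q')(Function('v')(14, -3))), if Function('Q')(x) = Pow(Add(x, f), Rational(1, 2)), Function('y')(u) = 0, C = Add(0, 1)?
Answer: Mul(-4, Pow(11, Rational(1, 2))) ≈ -13.266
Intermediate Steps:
C = 1
Function('v')(X, B) = Add(B, Mul(B, Add(1, B))) (Function('v')(X, B) = Add(Mul(Add(Add(0, B), 1), B), B) = Add(Mul(Add(B, 1), B), B) = Add(Mul(Add(1, B), B), B) = Add(Mul(B, Add(1, B)), B) = Add(B, Mul(B, Add(1, B))))
Function('Q')(x) = Pow(Add(173, x), Rational(1, 2)) (Function('Q')(x) = Pow(Add(x, 173), Rational(1, 2)) = Pow(Add(173, x), Rational(1, 2)))
Mul(-1, Function('Q')(Function('v')(14, -3))) = Mul(-1, Pow(Add(173, Mul(-3, Add(2, -3))), Rational(1, 2))) = Mul(-1, Pow(Add(173, Mul(-3, -1)), Rational(1, 2))) = Mul(-1, Pow(Add(173, 3), Rational(1, 2))) = Mul(-1, Pow(176, Rational(1, 2))) = Mul(-1, Mul(4, Pow(11, Rational(1, 2)))) = Mul(-4, Pow(11, Rational(1, 2)))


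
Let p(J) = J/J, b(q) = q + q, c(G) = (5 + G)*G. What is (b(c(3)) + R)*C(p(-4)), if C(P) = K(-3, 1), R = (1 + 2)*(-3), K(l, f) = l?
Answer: -117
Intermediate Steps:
c(G) = G*(5 + G)
b(q) = 2*q
R = -9 (R = 3*(-3) = -9)
p(J) = 1
C(P) = -3
(b(c(3)) + R)*C(p(-4)) = (2*(3*(5 + 3)) - 9)*(-3) = (2*(3*8) - 9)*(-3) = (2*24 - 9)*(-3) = (48 - 9)*(-3) = 39*(-3) = -117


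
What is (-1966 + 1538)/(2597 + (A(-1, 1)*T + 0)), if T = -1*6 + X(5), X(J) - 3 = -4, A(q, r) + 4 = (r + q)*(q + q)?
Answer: -428/2625 ≈ -0.16305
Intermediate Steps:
A(q, r) = -4 + 2*q*(q + r) (A(q, r) = -4 + (r + q)*(q + q) = -4 + (q + r)*(2*q) = -4 + 2*q*(q + r))
X(J) = -1 (X(J) = 3 - 4 = -1)
T = -7 (T = -1*6 - 1 = -6 - 1 = -7)
(-1966 + 1538)/(2597 + (A(-1, 1)*T + 0)) = (-1966 + 1538)/(2597 + ((-4 + 2*(-1)**2 + 2*(-1)*1)*(-7) + 0)) = -428/(2597 + ((-4 + 2*1 - 2)*(-7) + 0)) = -428/(2597 + ((-4 + 2 - 2)*(-7) + 0)) = -428/(2597 + (-4*(-7) + 0)) = -428/(2597 + (28 + 0)) = -428/(2597 + 28) = -428/2625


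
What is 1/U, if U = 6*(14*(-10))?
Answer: -1/840 ≈ -0.0011905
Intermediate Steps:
U = -840 (U = 6*(-140) = -840)
1/U = 1/(-840) = -1/840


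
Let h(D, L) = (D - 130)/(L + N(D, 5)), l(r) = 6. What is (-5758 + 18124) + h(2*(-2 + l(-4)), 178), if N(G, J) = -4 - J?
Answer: 2089732/169 ≈ 12365.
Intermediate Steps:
h(D, L) = (-130 + D)/(-9 + L) (h(D, L) = (D - 130)/(L + (-4 - 1*5)) = (-130 + D)/(L + (-4 - 5)) = (-130 + D)/(L - 9) = (-130 + D)/(-9 + L))
(-5758 + 18124) + h(2*(-2 + l(-4)), 178) = (-5758 + 18124) + (-130 + 2*(-2 + 6))/(-9 + 178) = 12366 + (-130 + 2*4)/169 = 12366 + (-130 + 8)/169 = 12366 + (1/169)*(-122) = 12366 - 122/169 = 2089732/169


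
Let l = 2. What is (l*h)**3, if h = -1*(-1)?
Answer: 8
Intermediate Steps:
h = 1
(l*h)**3 = (2*1)**3 = 2**3 = 8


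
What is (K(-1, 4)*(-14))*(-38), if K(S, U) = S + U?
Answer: 1596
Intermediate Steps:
(K(-1, 4)*(-14))*(-38) = ((-1 + 4)*(-14))*(-38) = (3*(-14))*(-38) = -42*(-38) = 1596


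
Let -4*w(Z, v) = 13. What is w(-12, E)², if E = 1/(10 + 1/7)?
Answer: 169/16 ≈ 10.563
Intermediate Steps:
E = 7/71 (E = 1/(10 + ⅐) = 1/(71/7) = 7/71 ≈ 0.098592)
w(Z, v) = -13/4 (w(Z, v) = -¼*13 = -13/4)
w(-12, E)² = (-13/4)² = 169/16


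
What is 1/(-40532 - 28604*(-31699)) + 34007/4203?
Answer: 74527770974651/9211051294992 ≈ 8.0911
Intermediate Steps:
1/(-40532 - 28604*(-31699)) + 34007/4203 = -1/31699/(-69136) + 34007*(1/4203) = -1/69136*(-1/31699) + 34007/4203 = 1/2191542064 + 34007/4203 = 74527770974651/9211051294992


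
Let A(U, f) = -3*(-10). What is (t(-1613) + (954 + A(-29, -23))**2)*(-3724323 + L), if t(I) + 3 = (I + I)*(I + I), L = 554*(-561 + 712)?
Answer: -41413807655101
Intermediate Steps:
A(U, f) = 30
L = 83654 (L = 554*151 = 83654)
t(I) = -3 + 4*I**2 (t(I) = -3 + (I + I)*(I + I) = -3 + (2*I)*(2*I) = -3 + 4*I**2)
(t(-1613) + (954 + A(-29, -23))**2)*(-3724323 + L) = ((-3 + 4*(-1613)**2) + (954 + 30)**2)*(-3724323 + 83654) = ((-3 + 4*2601769) + 984**2)*(-3640669) = ((-3 + 10407076) + 968256)*(-3640669) = (10407073 + 968256)*(-3640669) = 11375329*(-3640669) = -41413807655101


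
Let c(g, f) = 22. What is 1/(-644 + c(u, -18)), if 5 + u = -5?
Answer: -1/622 ≈ -0.0016077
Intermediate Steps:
u = -10 (u = -5 - 5 = -10)
1/(-644 + c(u, -18)) = 1/(-644 + 22) = 1/(-622) = -1/622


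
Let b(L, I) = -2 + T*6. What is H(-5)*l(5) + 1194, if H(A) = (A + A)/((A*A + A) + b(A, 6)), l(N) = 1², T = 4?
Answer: 25069/21 ≈ 1193.8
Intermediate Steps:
l(N) = 1
b(L, I) = 22 (b(L, I) = -2 + 4*6 = -2 + 24 = 22)
H(A) = 2*A/(22 + A + A²) (H(A) = (A + A)/((A*A + A) + 22) = (2*A)/((A² + A) + 22) = (2*A)/((A + A²) + 22) = (2*A)/(22 + A + A²) = 2*A/(22 + A + A²))
H(-5)*l(5) + 1194 = (2*(-5)/(22 - 5 + (-5)²))*1 + 1194 = (2*(-5)/(22 - 5 + 25))*1 + 1194 = (2*(-5)/42)*1 + 1194 = (2*(-5)*(1/42))*1 + 1194 = -5/21*1 + 1194 = -5/21 + 1194 = 25069/21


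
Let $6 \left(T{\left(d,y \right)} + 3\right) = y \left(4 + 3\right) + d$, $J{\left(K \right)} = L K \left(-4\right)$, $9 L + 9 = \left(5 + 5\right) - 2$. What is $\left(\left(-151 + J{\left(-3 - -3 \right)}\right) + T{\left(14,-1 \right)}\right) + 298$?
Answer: $\frac{871}{6} \approx 145.17$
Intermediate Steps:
$L = - \frac{1}{9}$ ($L = -1 + \frac{\left(5 + 5\right) - 2}{9} = -1 + \frac{10 - 2}{9} = -1 + \frac{1}{9} \cdot 8 = -1 + \frac{8}{9} = - \frac{1}{9} \approx -0.11111$)
$J{\left(K \right)} = \frac{4 K}{9}$ ($J{\left(K \right)} = - \frac{K}{9} \left(-4\right) = \frac{4 K}{9}$)
$T{\left(d,y \right)} = -3 + \frac{d}{6} + \frac{7 y}{6}$ ($T{\left(d,y \right)} = -3 + \frac{y \left(4 + 3\right) + d}{6} = -3 + \frac{y 7 + d}{6} = -3 + \frac{7 y + d}{6} = -3 + \frac{d + 7 y}{6} = -3 + \left(\frac{d}{6} + \frac{7 y}{6}\right) = -3 + \frac{d}{6} + \frac{7 y}{6}$)
$\left(\left(-151 + J{\left(-3 - -3 \right)}\right) + T{\left(14,-1 \right)}\right) + 298 = \left(\left(-151 + \frac{4 \left(-3 - -3\right)}{9}\right) + \left(-3 + \frac{1}{6} \cdot 14 + \frac{7}{6} \left(-1\right)\right)\right) + 298 = \left(\left(-151 + \frac{4 \left(-3 + 3\right)}{9}\right) - \frac{11}{6}\right) + 298 = \left(\left(-151 + \frac{4}{9} \cdot 0\right) - \frac{11}{6}\right) + 298 = \left(\left(-151 + 0\right) - \frac{11}{6}\right) + 298 = \left(-151 - \frac{11}{6}\right) + 298 = - \frac{917}{6} + 298 = \frac{871}{6}$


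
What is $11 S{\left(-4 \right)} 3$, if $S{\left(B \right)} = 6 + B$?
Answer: $66$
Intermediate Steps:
$11 S{\left(-4 \right)} 3 = 11 \left(6 - 4\right) 3 = 11 \cdot 2 \cdot 3 = 22 \cdot 3 = 66$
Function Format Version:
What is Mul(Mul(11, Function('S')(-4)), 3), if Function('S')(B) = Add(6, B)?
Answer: 66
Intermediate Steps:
Mul(Mul(11, Function('S')(-4)), 3) = Mul(Mul(11, Add(6, -4)), 3) = Mul(Mul(11, 2), 3) = Mul(22, 3) = 66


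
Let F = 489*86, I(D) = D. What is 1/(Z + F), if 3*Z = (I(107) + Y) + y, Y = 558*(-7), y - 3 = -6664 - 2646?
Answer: 3/113056 ≈ 2.6536e-5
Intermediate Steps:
y = -9307 (y = 3 + (-6664 - 2646) = 3 - 9310 = -9307)
F = 42054
Y = -3906
Z = -13106/3 (Z = ((107 - 3906) - 9307)/3 = (-3799 - 9307)/3 = (⅓)*(-13106) = -13106/3 ≈ -4368.7)
1/(Z + F) = 1/(-13106/3 + 42054) = 1/(113056/3) = 3/113056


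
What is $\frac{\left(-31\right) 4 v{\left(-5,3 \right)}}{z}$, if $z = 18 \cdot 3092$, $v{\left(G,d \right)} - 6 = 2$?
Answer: $- \frac{124}{6957} \approx -0.017824$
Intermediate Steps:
$v{\left(G,d \right)} = 8$ ($v{\left(G,d \right)} = 6 + 2 = 8$)
$z = 55656$
$\frac{\left(-31\right) 4 v{\left(-5,3 \right)}}{z} = \frac{\left(-31\right) 4 \cdot 8}{55656} = \left(-124\right) 8 \cdot \frac{1}{55656} = \left(-992\right) \frac{1}{55656} = - \frac{124}{6957}$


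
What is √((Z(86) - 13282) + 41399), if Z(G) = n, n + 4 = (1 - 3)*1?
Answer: √28111 ≈ 167.66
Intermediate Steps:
n = -6 (n = -4 + (1 - 3)*1 = -4 - 2*1 = -4 - 2 = -6)
Z(G) = -6
√((Z(86) - 13282) + 41399) = √((-6 - 13282) + 41399) = √(-13288 + 41399) = √28111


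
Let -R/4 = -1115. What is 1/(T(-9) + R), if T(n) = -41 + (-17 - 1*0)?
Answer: 1/4402 ≈ 0.00022717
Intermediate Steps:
R = 4460 (R = -4*(-1115) = 4460)
T(n) = -58 (T(n) = -41 + (-17 + 0) = -41 - 17 = -58)
1/(T(-9) + R) = 1/(-58 + 4460) = 1/4402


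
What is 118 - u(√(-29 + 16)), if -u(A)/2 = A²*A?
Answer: 118 - 26*I*√13 ≈ 118.0 - 93.744*I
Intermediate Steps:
u(A) = -2*A³ (u(A) = -2*A²*A = -2*A³)
118 - u(√(-29 + 16)) = 118 - (-2)*(√(-29 + 16))³ = 118 - (-2)*(√(-13))³ = 118 - (-2)*(I*√13)³ = 118 - (-2)*(-13*I*√13) = 118 - 26*I*√13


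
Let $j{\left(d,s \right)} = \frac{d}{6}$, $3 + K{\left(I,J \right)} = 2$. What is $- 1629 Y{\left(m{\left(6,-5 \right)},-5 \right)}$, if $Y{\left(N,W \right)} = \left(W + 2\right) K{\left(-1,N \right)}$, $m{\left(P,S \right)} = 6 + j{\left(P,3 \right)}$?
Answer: $-4887$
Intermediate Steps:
$K{\left(I,J \right)} = -1$ ($K{\left(I,J \right)} = -3 + 2 = -1$)
$j{\left(d,s \right)} = \frac{d}{6}$ ($j{\left(d,s \right)} = d \frac{1}{6} = \frac{d}{6}$)
$m{\left(P,S \right)} = 6 + \frac{P}{6}$
$Y{\left(N,W \right)} = -2 - W$ ($Y{\left(N,W \right)} = \left(W + 2\right) \left(-1\right) = \left(2 + W\right) \left(-1\right) = -2 - W$)
$- 1629 Y{\left(m{\left(6,-5 \right)},-5 \right)} = - 1629 \left(-2 - -5\right) = - 1629 \left(-2 + 5\right) = \left(-1629\right) 3 = -4887$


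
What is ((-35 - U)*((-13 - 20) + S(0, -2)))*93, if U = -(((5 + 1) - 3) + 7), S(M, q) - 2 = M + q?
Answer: 76725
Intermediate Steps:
S(M, q) = 2 + M + q (S(M, q) = 2 + (M + q) = 2 + M + q)
U = -10 (U = -((6 - 3) + 7) = -(3 + 7) = -1*10 = -10)
((-35 - U)*((-13 - 20) + S(0, -2)))*93 = ((-35 - 1*(-10))*((-13 - 20) + (2 + 0 - 2)))*93 = ((-35 + 10)*(-33 + 0))*93 = -25*(-33)*93 = 825*93 = 76725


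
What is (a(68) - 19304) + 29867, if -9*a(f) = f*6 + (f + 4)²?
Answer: 29825/3 ≈ 9941.7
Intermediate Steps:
a(f) = -2*f/3 - (4 + f)²/9 (a(f) = -(f*6 + (f + 4)²)/9 = -(6*f + (4 + f)²)/9 = -((4 + f)² + 6*f)/9 = -2*f/3 - (4 + f)²/9)
(a(68) - 19304) + 29867 = ((-⅔*68 - (4 + 68)²/9) - 19304) + 29867 = ((-136/3 - ⅑*72²) - 19304) + 29867 = ((-136/3 - ⅑*5184) - 19304) + 29867 = ((-136/3 - 576) - 19304) + 29867 = (-1864/3 - 19304) + 29867 = -59776/3 + 29867 = 29825/3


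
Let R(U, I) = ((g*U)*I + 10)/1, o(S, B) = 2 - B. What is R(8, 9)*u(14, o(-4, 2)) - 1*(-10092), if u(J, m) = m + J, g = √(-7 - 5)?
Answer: 10232 + 2016*I*√3 ≈ 10232.0 + 3491.8*I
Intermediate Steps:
g = 2*I*√3 (g = √(-12) = 2*I*√3 ≈ 3.4641*I)
u(J, m) = J + m
R(U, I) = 10 + 2*I*I*U*√3 (R(U, I) = (((2*I*√3)*U)*I + 10)/1 = ((2*I*U*√3)*I + 10)*1 = (2*I*I*U*√3 + 10)*1 = (10 + 2*I*I*U*√3)*1 = 10 + 2*I*I*U*√3)
R(8, 9)*u(14, o(-4, 2)) - 1*(-10092) = (10 + 2*I*9*8*√3)*(14 + (2 - 1*2)) - 1*(-10092) = (10 + 144*I*√3)*(14 + (2 - 2)) + 10092 = (10 + 144*I*√3)*(14 + 0) + 10092 = (10 + 144*I*√3)*14 + 10092 = (140 + 2016*I*√3) + 10092 = 10232 + 2016*I*√3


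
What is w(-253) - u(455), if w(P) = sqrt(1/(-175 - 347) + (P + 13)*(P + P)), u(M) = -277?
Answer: 277 + sqrt(3676717382)/174 ≈ 625.48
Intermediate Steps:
w(P) = sqrt(-1/522 + 2*P*(13 + P)) (w(P) = sqrt(1/(-522) + (13 + P)*(2*P)) = sqrt(-1/522 + 2*P*(13 + P)))
w(-253) - u(455) = sqrt(-58 + 60552*(-253)**2 + 787176*(-253))/174 - 1*(-277) = sqrt(-58 + 60552*64009 - 199155528)/174 + 277 = sqrt(-58 + 3875872968 - 199155528)/174 + 277 = sqrt(3676717382)/174 + 277 = 277 + sqrt(3676717382)/174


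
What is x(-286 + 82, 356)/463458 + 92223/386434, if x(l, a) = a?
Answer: 21439528819/89547964386 ≈ 0.23942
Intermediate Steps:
x(-286 + 82, 356)/463458 + 92223/386434 = 356/463458 + 92223/386434 = 356*(1/463458) + 92223*(1/386434) = 178/231729 + 92223/386434 = 21439528819/89547964386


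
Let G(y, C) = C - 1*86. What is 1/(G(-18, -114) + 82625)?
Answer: 1/82425 ≈ 1.2132e-5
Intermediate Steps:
G(y, C) = -86 + C (G(y, C) = C - 86 = -86 + C)
1/(G(-18, -114) + 82625) = 1/((-86 - 114) + 82625) = 1/(-200 + 82625) = 1/82425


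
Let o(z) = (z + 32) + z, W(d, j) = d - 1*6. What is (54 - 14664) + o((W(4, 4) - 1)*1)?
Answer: -14584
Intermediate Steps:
W(d, j) = -6 + d (W(d, j) = d - 6 = -6 + d)
o(z) = 32 + 2*z (o(z) = (32 + z) + z = 32 + 2*z)
(54 - 14664) + o((W(4, 4) - 1)*1) = (54 - 14664) + (32 + 2*(((-6 + 4) - 1)*1)) = -14610 + (32 + 2*((-2 - 1)*1)) = -14610 + (32 + 2*(-3*1)) = -14610 + (32 + 2*(-3)) = -14610 + (32 - 6) = -14610 + 26 = -14584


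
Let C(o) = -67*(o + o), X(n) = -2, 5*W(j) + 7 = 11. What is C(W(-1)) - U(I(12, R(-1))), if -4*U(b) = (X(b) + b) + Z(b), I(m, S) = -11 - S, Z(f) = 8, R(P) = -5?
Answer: -536/5 ≈ -107.20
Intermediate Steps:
W(j) = 4/5 (W(j) = -7/5 + (1/5)*11 = -7/5 + 11/5 = 4/5)
C(o) = -134*o
U(b) = -3/2 - b/4 (U(b) = -((-2 + b) + 8)/4 = -(6 + b)/4 = -3/2 - b/4)
C(W(-1)) - U(I(12, R(-1))) = -134*4/5 - (-3/2 - (-11 - 1*(-5))/4) = -536/5 - (-3/2 - (-11 + 5)/4) = -536/5 - (-3/2 - 1/4*(-6)) = -536/5 - (-3/2 + 3/2) = -536/5 - 1*0 = -536/5 + 0 = -536/5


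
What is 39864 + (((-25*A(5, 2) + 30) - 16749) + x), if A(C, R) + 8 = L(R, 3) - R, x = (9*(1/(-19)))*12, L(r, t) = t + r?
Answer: 442022/19 ≈ 23264.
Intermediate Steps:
L(r, t) = r + t
x = -108/19 (x = (9*(1*(-1/19)))*12 = (9*(-1/19))*12 = -9/19*12 = -108/19 ≈ -5.6842)
A(C, R) = -5 (A(C, R) = -8 + ((R + 3) - R) = -8 + ((3 + R) - R) = -8 + 3 = -5)
39864 + (((-25*A(5, 2) + 30) - 16749) + x) = 39864 + (((-25*(-5) + 30) - 16749) - 108/19) = 39864 + (((125 + 30) - 16749) - 108/19) = 39864 + ((155 - 16749) - 108/19) = 39864 + (-16594 - 108/19) = 39864 - 315394/19 = 442022/19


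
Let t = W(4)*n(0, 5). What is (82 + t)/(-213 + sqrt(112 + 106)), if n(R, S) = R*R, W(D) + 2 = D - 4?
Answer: -17466/45151 - 82*sqrt(218)/45151 ≈ -0.41365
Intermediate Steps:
W(D) = -6 + D (W(D) = -2 + (D - 4) = -2 + (-4 + D) = -6 + D)
n(R, S) = R**2
t = 0 (t = (-6 + 4)*0**2 = -2*0 = 0)
(82 + t)/(-213 + sqrt(112 + 106)) = (82 + 0)/(-213 + sqrt(112 + 106)) = 82/(-213 + sqrt(218))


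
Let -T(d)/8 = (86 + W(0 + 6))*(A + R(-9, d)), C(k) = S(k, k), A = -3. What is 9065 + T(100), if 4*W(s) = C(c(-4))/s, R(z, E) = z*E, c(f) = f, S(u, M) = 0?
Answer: 630329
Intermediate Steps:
R(z, E) = E*z
C(k) = 0
W(s) = 0 (W(s) = (0/s)/4 = (¼)*0 = 0)
T(d) = 2064 + 6192*d (T(d) = -8*(86 + 0)*(-3 + d*(-9)) = -688*(-3 - 9*d) = -8*(-258 - 774*d) = 2064 + 6192*d)
9065 + T(100) = 9065 + (2064 + 6192*100) = 9065 + (2064 + 619200) = 9065 + 621264 = 630329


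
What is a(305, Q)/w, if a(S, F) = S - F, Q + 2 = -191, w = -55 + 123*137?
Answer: 249/8398 ≈ 0.029650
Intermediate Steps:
w = 16796 (w = -55 + 16851 = 16796)
Q = -193 (Q = -2 - 191 = -193)
a(305, Q)/w = (305 - 1*(-193))/16796 = (305 + 193)*(1/16796) = 498*(1/16796) = 249/8398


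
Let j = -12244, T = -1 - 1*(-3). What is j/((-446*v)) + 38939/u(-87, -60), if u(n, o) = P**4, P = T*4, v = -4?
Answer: 2414469/913408 ≈ 2.6434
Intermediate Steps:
T = 2 (T = -1 + 3 = 2)
P = 8 (P = 2*4 = 8)
u(n, o) = 4096 (u(n, o) = 8**4 = 4096)
j/((-446*v)) + 38939/u(-87, -60) = -12244/((-446*(-4))) + 38939/4096 = -12244/1784 + 38939*(1/4096) = -12244*1/1784 + 38939/4096 = -3061/446 + 38939/4096 = 2414469/913408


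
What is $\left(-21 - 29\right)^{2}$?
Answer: $2500$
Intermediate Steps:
$\left(-21 - 29\right)^{2} = \left(-50\right)^{2} = 2500$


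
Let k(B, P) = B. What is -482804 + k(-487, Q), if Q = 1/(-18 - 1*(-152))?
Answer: -483291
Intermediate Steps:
Q = 1/134 (Q = 1/(-18 + 152) = 1/134 ≈ 0.0074627)
-482804 + k(-487, Q) = -482804 - 487 = -483291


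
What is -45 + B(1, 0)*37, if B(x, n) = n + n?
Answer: -45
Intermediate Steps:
B(x, n) = 2*n
-45 + B(1, 0)*37 = -45 + (2*0)*37 = -45 + 0*37 = -45 + 0 = -45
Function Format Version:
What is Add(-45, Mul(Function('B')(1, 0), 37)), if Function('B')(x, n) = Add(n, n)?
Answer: -45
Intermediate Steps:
Function('B')(x, n) = Mul(2, n)
Add(-45, Mul(Function('B')(1, 0), 37)) = Add(-45, Mul(Mul(2, 0), 37)) = Add(-45, Mul(0, 37)) = Add(-45, 0) = -45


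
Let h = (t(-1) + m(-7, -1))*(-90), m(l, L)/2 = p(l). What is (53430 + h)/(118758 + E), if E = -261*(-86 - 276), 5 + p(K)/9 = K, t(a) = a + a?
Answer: 2435/7108 ≈ 0.34257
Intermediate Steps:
t(a) = 2*a
p(K) = -45 + 9*K
m(l, L) = -90 + 18*l (m(l, L) = 2*(-45 + 9*l) = -90 + 18*l)
h = 19620 (h = (2*(-1) + (-90 + 18*(-7)))*(-90) = (-2 + (-90 - 126))*(-90) = (-2 - 216)*(-90) = -218*(-90) = 19620)
E = 94482 (E = -261*(-362) = 94482)
(53430 + h)/(118758 + E) = (53430 + 19620)/(118758 + 94482) = 73050/213240 = 73050*(1/213240) = 2435/7108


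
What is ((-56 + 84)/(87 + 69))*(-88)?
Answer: -616/39 ≈ -15.795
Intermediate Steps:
((-56 + 84)/(87 + 69))*(-88) = (28/156)*(-88) = (28*(1/156))*(-88) = (7/39)*(-88) = -616/39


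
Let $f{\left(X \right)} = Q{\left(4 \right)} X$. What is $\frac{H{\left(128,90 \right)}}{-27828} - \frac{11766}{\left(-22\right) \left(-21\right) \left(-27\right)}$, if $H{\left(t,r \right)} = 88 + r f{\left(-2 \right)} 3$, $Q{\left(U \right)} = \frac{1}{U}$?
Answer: $\frac{6074269}{6428268} \approx 0.94493$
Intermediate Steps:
$f{\left(X \right)} = \frac{X}{4}$
$H{\left(t,r \right)} = 88 - \frac{3 r}{2}$ ($H{\left(t,r \right)} = 88 + r \frac{1}{4} \left(-2\right) 3 = 88 + r \left(- \frac{1}{2}\right) 3 = 88 + - \frac{r}{2} \cdot 3 = 88 - \frac{3 r}{2}$)
$\frac{H{\left(128,90 \right)}}{-27828} - \frac{11766}{\left(-22\right) \left(-21\right) \left(-27\right)} = \frac{88 - 135}{-27828} - \frac{11766}{\left(-22\right) \left(-21\right) \left(-27\right)} = \left(88 - 135\right) \left(- \frac{1}{27828}\right) - \frac{11766}{462 \left(-27\right)} = \left(-47\right) \left(- \frac{1}{27828}\right) - \frac{11766}{-12474} = \frac{47}{27828} - - \frac{1961}{2079} = \frac{47}{27828} + \frac{1961}{2079} = \frac{6074269}{6428268}$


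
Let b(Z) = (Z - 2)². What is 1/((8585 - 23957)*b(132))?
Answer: -1/259786800 ≈ -3.8493e-9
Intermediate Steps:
b(Z) = (-2 + Z)²
1/((8585 - 23957)*b(132)) = 1/((8585 - 23957)*((-2 + 132)²)) = 1/((-15372)*(130²)) = -1/15372/16900 = -1/15372*1/16900 = -1/259786800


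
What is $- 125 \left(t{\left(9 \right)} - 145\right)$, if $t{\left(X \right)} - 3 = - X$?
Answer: $18875$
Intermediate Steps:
$t{\left(X \right)} = 3 - X$
$- 125 \left(t{\left(9 \right)} - 145\right) = - 125 \left(\left(3 - 9\right) - 145\right) = - 125 \left(-6 - 145\right) = \left(-125\right) \left(-151\right) = 18875$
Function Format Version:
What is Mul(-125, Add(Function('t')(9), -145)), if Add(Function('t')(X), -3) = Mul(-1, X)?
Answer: 18875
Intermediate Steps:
Function('t')(X) = Add(3, Mul(-1, X))
Mul(-125, Add(Function('t')(9), -145)) = Mul(-125, Add(Add(3, Mul(-1, 9)), -145)) = Mul(-125, Add(Add(3, -9), -145)) = Mul(-125, Add(-6, -145)) = Mul(-125, -151) = 18875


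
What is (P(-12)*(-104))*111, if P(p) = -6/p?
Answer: -5772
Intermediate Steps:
(P(-12)*(-104))*111 = (-6/(-12)*(-104))*111 = (-6*(-1/12)*(-104))*111 = ((1/2)*(-104))*111 = -52*111 = -5772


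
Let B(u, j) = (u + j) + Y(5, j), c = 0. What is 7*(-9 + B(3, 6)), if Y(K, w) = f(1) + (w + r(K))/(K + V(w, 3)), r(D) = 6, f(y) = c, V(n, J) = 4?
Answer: 28/3 ≈ 9.3333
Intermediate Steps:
f(y) = 0
Y(K, w) = (6 + w)/(4 + K) (Y(K, w) = 0 + (w + 6)/(K + 4) = 0 + (6 + w)/(4 + K) = (6 + w)/(4 + K))
B(u, j) = 2/3 + u + 10*j/9 (B(u, j) = (u + j) + (6 + j)/(4 + 5) = (j + u) + (6 + j)/9 = (j + u) + (2/3 + j/9) = 2/3 + u + 10*j/9)
7*(-9 + B(3, 6)) = 7*(-9 + (2/3 + 3 + (10/9)*6)) = 7*(-9 + (2/3 + 3 + 20/3)) = 7*(-9 + 31/3) = 7*(4/3) = 28/3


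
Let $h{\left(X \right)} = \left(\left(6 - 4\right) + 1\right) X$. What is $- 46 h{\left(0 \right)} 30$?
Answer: $0$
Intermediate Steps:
$h{\left(X \right)} = 3 X$ ($h{\left(X \right)} = \left(2 + 1\right) X = 3 X$)
$- 46 h{\left(0 \right)} 30 = - 46 \cdot 3 \cdot 0 \cdot 30 = \left(-46\right) 0 \cdot 30 = 0 \cdot 30 = 0$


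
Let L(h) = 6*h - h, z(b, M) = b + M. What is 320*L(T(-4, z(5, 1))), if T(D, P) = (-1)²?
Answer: 1600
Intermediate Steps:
z(b, M) = M + b
T(D, P) = 1
L(h) = 5*h
320*L(T(-4, z(5, 1))) = 320*(5*1) = 320*5 = 1600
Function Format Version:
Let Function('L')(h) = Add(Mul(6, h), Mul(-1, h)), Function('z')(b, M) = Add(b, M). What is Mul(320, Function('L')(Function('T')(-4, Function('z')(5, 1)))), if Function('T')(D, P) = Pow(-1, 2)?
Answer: 1600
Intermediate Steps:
Function('z')(b, M) = Add(M, b)
Function('T')(D, P) = 1
Function('L')(h) = Mul(5, h)
Mul(320, Function('L')(Function('T')(-4, Function('z')(5, 1)))) = Mul(320, Mul(5, 1)) = Mul(320, 5) = 1600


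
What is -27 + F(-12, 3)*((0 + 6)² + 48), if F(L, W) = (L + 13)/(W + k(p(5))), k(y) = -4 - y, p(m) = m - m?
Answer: -111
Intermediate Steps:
p(m) = 0
F(L, W) = (13 + L)/(-4 + W) (F(L, W) = (L + 13)/(W + (-4 - 1*0)) = (13 + L)/(W + (-4 + 0)) = (13 + L)/(W - 4) = (13 + L)/(-4 + W))
-27 + F(-12, 3)*((0 + 6)² + 48) = -27 + ((13 - 12)/(-4 + 3))*((0 + 6)² + 48) = -27 + (1/(-1))*(6² + 48) = -27 + (-1*1)*(36 + 48) = -27 - 1*84 = -27 - 84 = -111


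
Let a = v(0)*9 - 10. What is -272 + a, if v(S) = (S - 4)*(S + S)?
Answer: -282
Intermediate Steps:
v(S) = 2*S*(-4 + S) (v(S) = (-4 + S)*(2*S) = 2*S*(-4 + S))
a = -10 (a = (2*0*(-4 + 0))*9 - 10 = (2*0*(-4))*9 - 10 = 0*9 - 10 = 0 - 10 = -10)
-272 + a = -272 - 10 = -282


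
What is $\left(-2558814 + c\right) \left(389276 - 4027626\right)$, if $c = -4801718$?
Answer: $26780191602200$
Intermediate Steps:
$\left(-2558814 + c\right) \left(389276 - 4027626\right) = \left(-2558814 - 4801718\right) \left(389276 - 4027626\right) = \left(-7360532\right) \left(-3638350\right) = 26780191602200$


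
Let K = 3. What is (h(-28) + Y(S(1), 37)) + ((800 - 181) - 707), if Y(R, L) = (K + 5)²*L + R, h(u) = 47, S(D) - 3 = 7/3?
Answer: 6997/3 ≈ 2332.3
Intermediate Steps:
S(D) = 16/3 (S(D) = 3 + 7/3 = 16/3)
Y(R, L) = R + 64*L (Y(R, L) = (3 + 5)²*L + R = 8²*L + R = 64*L + R = R + 64*L)
(h(-28) + Y(S(1), 37)) + ((800 - 181) - 707) = (47 + (16/3 + 64*37)) + ((800 - 181) - 707) = (47 + (16/3 + 2368)) + (619 - 707) = (47 + 7120/3) - 88 = 7261/3 - 88 = 6997/3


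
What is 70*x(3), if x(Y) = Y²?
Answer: 630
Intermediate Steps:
70*x(3) = 70*3² = 70*9 = 630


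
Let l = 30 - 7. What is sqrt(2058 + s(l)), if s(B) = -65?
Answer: sqrt(1993) ≈ 44.643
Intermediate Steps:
l = 23
sqrt(2058 + s(l)) = sqrt(2058 - 65) = sqrt(1993)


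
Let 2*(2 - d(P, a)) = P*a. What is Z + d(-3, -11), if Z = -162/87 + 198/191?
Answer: -169775/11078 ≈ -15.325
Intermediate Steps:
d(P, a) = 2 - P*a/2
Z = -4572/5539 (Z = -162*1/87 + 198*(1/191) = -54/29 + 198/191 = -4572/5539 ≈ -0.82542)
Z + d(-3, -11) = -4572/5539 + (2 - 1/2*(-3)*(-11)) = -4572/5539 + (2 - 33/2) = -4572/5539 - 29/2 = -169775/11078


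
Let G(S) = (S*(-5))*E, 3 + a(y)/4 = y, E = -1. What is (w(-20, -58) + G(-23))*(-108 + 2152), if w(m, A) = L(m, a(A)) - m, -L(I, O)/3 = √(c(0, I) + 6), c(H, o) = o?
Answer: -194180 - 6132*I*√14 ≈ -1.9418e+5 - 22944.0*I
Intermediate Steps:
a(y) = -12 + 4*y
L(I, O) = -3*√(6 + I) (L(I, O) = -3*√(I + 6) = -3*√(6 + I))
G(S) = 5*S (G(S) = (S*(-5))*(-1) = -5*S*(-1) = 5*S)
w(m, A) = -m - 3*√(6 + m) (w(m, A) = -3*√(6 + m) - m = -m - 3*√(6 + m))
(w(-20, -58) + G(-23))*(-108 + 2152) = ((-1*(-20) - 3*√(6 - 20)) + 5*(-23))*(-108 + 2152) = ((20 - 3*I*√14) - 115)*2044 = (-95 - 3*I*√14)*2044 = -194180 - 6132*I*√14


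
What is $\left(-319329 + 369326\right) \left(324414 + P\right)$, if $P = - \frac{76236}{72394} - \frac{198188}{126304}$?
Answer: $\frac{18538291827782527957}{1142956472} \approx 1.622 \cdot 10^{10}$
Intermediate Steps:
$P = - \frac{2997066727}{1142956472}$ ($P = \left(-76236\right) \frac{1}{72394} - \frac{49547}{31576} = - \frac{38118}{36197} - \frac{49547}{31576} = - \frac{2997066727}{1142956472} \approx -2.6222$)
$\left(-319329 + 369326\right) \left(324414 + P\right) = \left(-319329 + 369326\right) \left(324414 - \frac{2997066727}{1142956472}\right) = 49997 \cdot \frac{370788083840681}{1142956472} = \frac{18538291827782527957}{1142956472}$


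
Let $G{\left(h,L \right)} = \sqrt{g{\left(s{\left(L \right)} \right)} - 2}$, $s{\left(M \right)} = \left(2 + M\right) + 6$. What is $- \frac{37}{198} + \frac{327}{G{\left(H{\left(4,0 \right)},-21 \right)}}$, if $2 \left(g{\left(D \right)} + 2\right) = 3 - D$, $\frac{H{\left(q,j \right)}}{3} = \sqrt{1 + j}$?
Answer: $\frac{16168}{99} \approx 163.31$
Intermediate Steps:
$H{\left(q,j \right)} = 3 \sqrt{1 + j}$
$s{\left(M \right)} = 8 + M$
$g{\left(D \right)} = - \frac{1}{2} - \frac{D}{2}$ ($g{\left(D \right)} = -2 + \frac{3 - D}{2} = -2 - \left(- \frac{3}{2} + \frac{D}{2}\right) = - \frac{1}{2} - \frac{D}{2}$)
$G{\left(h,L \right)} = \sqrt{- \frac{13}{2} - \frac{L}{2}}$ ($G{\left(h,L \right)} = \sqrt{\left(- \frac{1}{2} - \frac{8 + L}{2}\right) - 2} = \sqrt{\left(- \frac{1}{2} - \left(4 + \frac{L}{2}\right)\right) - 2} = \sqrt{\left(- \frac{9}{2} - \frac{L}{2}\right) - 2} = \sqrt{- \frac{13}{2} - \frac{L}{2}}$)
$- \frac{37}{198} + \frac{327}{G{\left(H{\left(4,0 \right)},-21 \right)}} = - \frac{37}{198} + \frac{327}{\frac{1}{2} \sqrt{-26 - -42}} = \left(-37\right) \frac{1}{198} + \frac{327}{\frac{1}{2} \sqrt{-26 + 42}} = - \frac{37}{198} + \frac{327}{\frac{1}{2} \sqrt{16}} = - \frac{37}{198} + \frac{327}{\frac{1}{2} \cdot 4} = - \frac{37}{198} + \frac{327}{2} = \frac{16168}{99}$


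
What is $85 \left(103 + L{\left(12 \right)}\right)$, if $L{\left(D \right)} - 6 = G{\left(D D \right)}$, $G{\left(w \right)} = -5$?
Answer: $8840$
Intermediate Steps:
$L{\left(D \right)} = 1$ ($L{\left(D \right)} = 6 - 5 = 1$)
$85 \left(103 + L{\left(12 \right)}\right) = 85 \left(103 + 1\right) = 85 \cdot 104 = 8840$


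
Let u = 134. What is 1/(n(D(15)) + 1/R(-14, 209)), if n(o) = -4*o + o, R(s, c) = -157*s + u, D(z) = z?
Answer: -2332/104939 ≈ -0.022222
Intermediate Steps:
R(s, c) = 134 - 157*s (R(s, c) = -157*s + 134 = 134 - 157*s)
n(o) = -3*o
1/(n(D(15)) + 1/R(-14, 209)) = 1/(-3*15 + 1/(134 - 157*(-14))) = 1/(-45 + 1/(134 + 2198)) = 1/(-45 + 1/2332) = 1/(-104939/2332) = -2332/104939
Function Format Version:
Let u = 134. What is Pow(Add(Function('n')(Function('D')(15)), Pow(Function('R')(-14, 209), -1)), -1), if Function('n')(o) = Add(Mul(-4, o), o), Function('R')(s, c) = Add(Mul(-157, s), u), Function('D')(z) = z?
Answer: Rational(-2332, 104939) ≈ -0.022222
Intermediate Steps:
Function('R')(s, c) = Add(134, Mul(-157, s)) (Function('R')(s, c) = Add(Mul(-157, s), 134) = Add(134, Mul(-157, s)))
Function('n')(o) = Mul(-3, o)
Pow(Add(Function('n')(Function('D')(15)), Pow(Function('R')(-14, 209), -1)), -1) = Pow(Add(Mul(-3, 15), Pow(Add(134, Mul(-157, -14)), -1)), -1) = Pow(Add(-45, Pow(Add(134, 2198), -1)), -1) = Pow(Add(-45, Pow(2332, -1)), -1) = Pow(Add(-45, Rational(1, 2332)), -1) = Pow(Rational(-104939, 2332), -1) = Rational(-2332, 104939)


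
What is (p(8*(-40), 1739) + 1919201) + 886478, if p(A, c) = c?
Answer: 2807418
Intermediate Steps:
(p(8*(-40), 1739) + 1919201) + 886478 = (1739 + 1919201) + 886478 = 1920940 + 886478 = 2807418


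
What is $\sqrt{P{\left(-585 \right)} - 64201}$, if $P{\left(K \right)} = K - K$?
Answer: $i \sqrt{64201} \approx 253.38 i$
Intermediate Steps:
$P{\left(K \right)} = 0$
$\sqrt{P{\left(-585 \right)} - 64201} = \sqrt{0 - 64201} = \sqrt{-64201} = i \sqrt{64201}$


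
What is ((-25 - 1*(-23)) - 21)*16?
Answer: -368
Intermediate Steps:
((-25 - 1*(-23)) - 21)*16 = ((-25 + 23) - 21)*16 = (-2 - 21)*16 = -23*16 = -368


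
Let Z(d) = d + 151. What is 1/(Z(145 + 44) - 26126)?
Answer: -1/25786 ≈ -3.8781e-5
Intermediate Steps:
Z(d) = 151 + d
1/(Z(145 + 44) - 26126) = 1/((151 + (145 + 44)) - 26126) = 1/((151 + 189) - 26126) = 1/(340 - 26126) = 1/(-25786) = -1/25786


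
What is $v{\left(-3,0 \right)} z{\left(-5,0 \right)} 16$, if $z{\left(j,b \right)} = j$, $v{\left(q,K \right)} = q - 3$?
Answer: $480$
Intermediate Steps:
$v{\left(q,K \right)} = -3 + q$
$v{\left(-3,0 \right)} z{\left(-5,0 \right)} 16 = \left(-3 - 3\right) \left(-5\right) 16 = \left(-6\right) \left(-5\right) 16 = 30 \cdot 16 = 480$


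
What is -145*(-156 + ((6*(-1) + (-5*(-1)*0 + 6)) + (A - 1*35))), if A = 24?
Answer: 24215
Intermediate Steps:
-145*(-156 + ((6*(-1) + (-5*(-1)*0 + 6)) + (A - 1*35))) = -145*(-156 + ((6*(-1) + (-5*(-1)*0 + 6)) + (24 - 1*35))) = -145*(-156 + ((-6 + (5*0 + 6)) + (24 - 35))) = -145*(-156 + ((-6 + (0 + 6)) - 11)) = -145*(-156 + ((-6 + 6) - 11)) = -145*(-156 + (0 - 11)) = -145*(-156 - 11) = -145*(-167) = 24215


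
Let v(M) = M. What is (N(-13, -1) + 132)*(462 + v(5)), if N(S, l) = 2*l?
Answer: 60710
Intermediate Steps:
(N(-13, -1) + 132)*(462 + v(5)) = (2*(-1) + 132)*(462 + 5) = (-2 + 132)*467 = 130*467 = 60710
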